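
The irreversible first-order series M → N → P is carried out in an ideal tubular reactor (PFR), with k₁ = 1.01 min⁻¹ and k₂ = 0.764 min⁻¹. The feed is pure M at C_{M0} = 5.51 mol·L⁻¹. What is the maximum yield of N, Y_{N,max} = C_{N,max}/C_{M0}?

At the optimum, C_{N,max}/C_{M0} = (k₁/k₂)^[k₂/(k₂−k₁)].
= (1.01/0.764)^(0.764/(0.764−1.01)) = (1.322)^(-3.106) = 0.4202.

0.420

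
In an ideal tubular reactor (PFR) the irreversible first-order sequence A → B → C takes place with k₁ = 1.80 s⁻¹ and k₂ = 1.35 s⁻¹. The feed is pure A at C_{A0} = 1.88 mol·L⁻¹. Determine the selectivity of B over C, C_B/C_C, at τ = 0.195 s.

6.84

Solving the coupled first-order balances gives C_B(τ) = [k₁/(k₂−k₁)]·C_{A0}·(e^(−k₁τ) − e^(−k₂τ)).
e^(−k₁τ) = e^(−1.80×0.195) = e^(−0.3510) = 0.7040; e^(−k₂τ) = e^(−0.2633) = 0.7685.
C_B = 1.80×1.88/(1.35−1.80) × (0.7040−0.7685) = (-7.520)×(-0.06457) = 0.4855 mol·L⁻¹.
C_A = C_{A0}e^(−k₁τ) = 1.323 mol·L⁻¹, so C_C = C_{A0}−C_A−C_B = 0.07097 mol·L⁻¹; C_B/C_C = 6.84.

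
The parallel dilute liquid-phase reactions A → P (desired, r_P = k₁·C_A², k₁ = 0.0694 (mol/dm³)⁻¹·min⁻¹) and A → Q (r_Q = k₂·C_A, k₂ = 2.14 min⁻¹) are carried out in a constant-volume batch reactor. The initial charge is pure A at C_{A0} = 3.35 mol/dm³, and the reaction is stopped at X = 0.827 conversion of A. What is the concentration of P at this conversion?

C_A = C_{A0}(1−X) = 0.5796 mol/dm³.
Along a PFR/batch, dC_Q/dC_A = −r_Q/(r_P+r_Q) = −k₂/(k₂+k₁·C_A).
Integrating from C_{A0} to C_A: C_Q = (2.14/0.0694)·ln[(2.14+0.0694·3.35)/(2.14+0.0694·0.580)] = 30.84·ln(2.372/2.180) = 2.606 mol/dm³.
Then C_P = (C_{A0}−C_A) − C_Q = 2.770 − 2.606 = 0.1644 mol/dm³.

0.164 mol/dm³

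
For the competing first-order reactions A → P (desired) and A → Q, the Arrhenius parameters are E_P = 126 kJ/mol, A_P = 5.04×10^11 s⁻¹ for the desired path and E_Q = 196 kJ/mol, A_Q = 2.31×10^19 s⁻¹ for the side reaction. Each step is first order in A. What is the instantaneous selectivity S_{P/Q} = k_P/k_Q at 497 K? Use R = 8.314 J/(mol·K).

0.497

k_P/k_Q = (A_P/A_Q)·exp[−(E_P−E_Q)/(RT)] = (A_P/A_Q)·exp[(E_Q−E_P)/(RT)].
(E_Q−E_P)/(RT) = (196−126)×10³/(8.314×497) = 70000/4132 = 16.94.
k_P/k_Q = (5.04×10^11/2.31×10^19)·exp(16.94) = 2.182×10^-8 × 2.276×10^7 = 0.497.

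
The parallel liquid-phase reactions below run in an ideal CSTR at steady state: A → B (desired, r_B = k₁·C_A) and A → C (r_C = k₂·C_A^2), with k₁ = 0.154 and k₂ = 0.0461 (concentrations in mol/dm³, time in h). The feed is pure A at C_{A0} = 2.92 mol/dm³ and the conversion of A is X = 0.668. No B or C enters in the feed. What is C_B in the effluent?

Exit C_A = C_{A0}(1−X) = 2.92×0.332 = 0.9694 mol/dm³.
In a CSTR the entire volume is at exit conditions, so r_B = 0.154×0.9694 = 0.1493 and r_C = 0.0461×0.9694^2 = 0.04333.
Fraction of consumed A going to B: r_B/(r_B+r_C) = 0.7751.
C_B = 0.7751·C_{A0}·X = 0.7751×2.92×0.668 = 1.51 mol/dm³.

1.51 mol/dm³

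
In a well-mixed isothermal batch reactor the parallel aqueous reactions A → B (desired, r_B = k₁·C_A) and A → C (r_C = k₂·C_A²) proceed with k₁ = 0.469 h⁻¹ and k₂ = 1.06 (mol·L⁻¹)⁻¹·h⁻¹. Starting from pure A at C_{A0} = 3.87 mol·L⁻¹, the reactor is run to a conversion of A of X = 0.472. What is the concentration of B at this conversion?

C_A = C_{A0}(1−X) = 2.043 mol·L⁻¹.
Along a PFR/batch, dC_B/dC_A = −r_B/(r_B+r_C) = −k₁/(k₁+k₂·C_A).
Integrating from C_{A0} to C_A: C_B = (0.469/1.06)·ln[(0.469+1.06·3.87)/(0.469+1.06·2.04)] = 0.4425·ln(4.571/2.635) = 0.2438 mol·L⁻¹.

0.244 mol·L⁻¹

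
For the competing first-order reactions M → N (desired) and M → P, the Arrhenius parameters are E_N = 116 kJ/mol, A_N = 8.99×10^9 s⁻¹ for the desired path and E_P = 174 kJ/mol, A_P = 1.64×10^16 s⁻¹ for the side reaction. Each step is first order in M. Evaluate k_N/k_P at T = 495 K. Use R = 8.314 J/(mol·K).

0.724

With equal orders, S_{N/P} = k_N/k_P = (A_N/A_P)·exp[(E_P−E_N)/(RT)].
(E_P−E_N)/(RT) = (174−116)×10³/(8.314×495) = 58000/4115 = 14.09.
k_N/k_P = (8.99×10^9/1.64×10^16)·exp(14.09) = 5.482×10^-7 × 1.320×10^6 = 0.724.
Since E_N < E_P, lowering the temperature improves selectivity toward N.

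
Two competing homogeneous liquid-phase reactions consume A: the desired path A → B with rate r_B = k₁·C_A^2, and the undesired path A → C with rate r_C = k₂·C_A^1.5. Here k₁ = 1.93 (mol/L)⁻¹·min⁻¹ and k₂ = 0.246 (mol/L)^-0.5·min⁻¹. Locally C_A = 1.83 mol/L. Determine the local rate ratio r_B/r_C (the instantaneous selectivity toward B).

10.6

S_{B/C} = r_B/r_C = (k₁·C_A^2)/(k₂·C_A^1.5) = (k₁/k₂)·C_A^0.5.
= (1.93×1.830^2) / (0.246×1.830^1.5) = 6.463/0.6090 = 10.6.
Since the desired path is higher order in A, keeping C_A high (PFR or concentrated feed) favours B.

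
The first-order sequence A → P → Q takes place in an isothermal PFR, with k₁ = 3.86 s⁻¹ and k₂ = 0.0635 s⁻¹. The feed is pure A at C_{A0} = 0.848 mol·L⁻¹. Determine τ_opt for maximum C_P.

1.08 s

Setting dC_P/dτ = 0 gives τ_opt = ln(k₂/k₁)/(k₂−k₁).
= ln(0.0635/3.86)/(0.0635−3.86) = ln(0.01645)/-3.796 = -4.107/-3.796 = 1.08 s.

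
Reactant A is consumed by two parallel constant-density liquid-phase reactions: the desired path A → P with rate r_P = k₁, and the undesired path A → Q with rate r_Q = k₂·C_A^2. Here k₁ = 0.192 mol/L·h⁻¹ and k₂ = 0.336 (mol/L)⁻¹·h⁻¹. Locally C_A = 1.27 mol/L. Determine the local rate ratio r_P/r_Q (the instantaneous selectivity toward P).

S_{P/Q} = r_P/r_Q = (k₁)/(k₂·C_A^2) = (k₁/k₂)·C_A^-2.
= (0.192) / (0.336×1.270^2) = 0.1920/0.5419 = 0.354.

0.354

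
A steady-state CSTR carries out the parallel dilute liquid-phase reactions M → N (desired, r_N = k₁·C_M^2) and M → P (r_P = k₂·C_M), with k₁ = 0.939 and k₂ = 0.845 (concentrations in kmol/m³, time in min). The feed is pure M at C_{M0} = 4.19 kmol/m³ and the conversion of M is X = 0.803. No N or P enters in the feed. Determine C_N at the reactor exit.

1.61 kmol/m³

Exit C_M = C_{M0}(1−X) = 4.19×0.197 = 0.8254 kmol/m³.
In a CSTR the entire volume is at exit conditions, so r_N = 0.939×0.8254^2 = 0.6398 and r_P = 0.845×0.8254 = 0.6975.
Fraction of consumed M going to N: r_N/(r_N+r_P) = 0.4784.
C_N = 0.4784·C_{M0}·X = 0.4784×4.19×0.803 = 1.61 kmol/m³.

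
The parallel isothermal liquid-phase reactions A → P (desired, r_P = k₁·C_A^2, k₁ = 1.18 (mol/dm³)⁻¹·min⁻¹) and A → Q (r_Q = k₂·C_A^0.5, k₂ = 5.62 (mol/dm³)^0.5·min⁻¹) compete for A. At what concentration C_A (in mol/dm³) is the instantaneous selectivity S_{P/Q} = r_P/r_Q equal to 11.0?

S_{P/Q} = (k₁/k₂)·C_A^1.5 ⇒ C_A = (S·k₂/k₁)^(1/1.5).
= (11.0×5.62/1.18)^(0.6667) = (52.39)^(0.6667) = 14.0 mol/dm³.

14.0 mol/dm³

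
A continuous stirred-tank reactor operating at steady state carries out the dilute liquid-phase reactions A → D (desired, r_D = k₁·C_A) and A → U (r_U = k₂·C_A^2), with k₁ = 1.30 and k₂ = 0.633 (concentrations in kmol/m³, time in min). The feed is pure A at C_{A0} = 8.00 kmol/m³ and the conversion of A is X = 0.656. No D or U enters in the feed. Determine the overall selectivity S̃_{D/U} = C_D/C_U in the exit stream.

0.746

Exit C_A = C_{A0}(1−X) = 8.00×0.344 = 2.752 kmol/m³.
In a CSTR the entire volume is at exit conditions, so r_D = 1.30×2.752 = 3.578 and r_U = 0.633×2.752^2 = 4.794.
Overall selectivity = C_D/C_U = r_Dτ/(r_Uτ) = r_D/r_U = 0.746.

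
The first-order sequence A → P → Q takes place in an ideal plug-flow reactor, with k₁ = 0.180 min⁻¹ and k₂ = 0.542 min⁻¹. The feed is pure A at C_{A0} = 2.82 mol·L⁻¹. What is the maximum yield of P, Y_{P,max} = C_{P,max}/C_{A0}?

0.192

For a first-order series the maximum intermediate yield is C_{P,max}/C_{A0} = (k₁/k₂)^[k₂/(k₂−k₁)].
= (0.180/0.542)^(0.542/(0.542−0.180)) = (0.3321)^(1.497) = 0.1920.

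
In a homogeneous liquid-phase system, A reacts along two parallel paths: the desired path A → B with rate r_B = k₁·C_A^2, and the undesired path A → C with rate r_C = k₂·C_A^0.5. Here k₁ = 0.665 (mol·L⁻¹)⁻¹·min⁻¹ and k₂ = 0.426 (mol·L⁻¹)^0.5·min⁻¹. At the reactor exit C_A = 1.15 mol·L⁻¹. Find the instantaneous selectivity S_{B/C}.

S_{B/C} = r_B/r_C = (k₁·C_A^2)/(k₂·C_A^0.5) = (k₁/k₂)·C_A^1.5.
= (0.665×1.150^2) / (0.426×1.150^0.5) = 0.8795/0.4568 = 1.93.
Since the desired path is higher order in A, keeping C_A high (PFR or concentrated feed) favours B.

1.93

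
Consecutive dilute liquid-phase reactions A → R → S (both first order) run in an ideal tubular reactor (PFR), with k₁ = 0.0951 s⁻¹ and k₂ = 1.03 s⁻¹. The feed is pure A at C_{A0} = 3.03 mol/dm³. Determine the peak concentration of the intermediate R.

0.220 mol/dm³

At the optimum, C_{R,max}/C_{A0} = (k₁/k₂)^[k₂/(k₂−k₁)].
= (0.0951/1.03)^(1.03/(1.03−0.0951)) = (0.09233)^(1.102) = 0.07246.
C_{R,max} = 0.07246×3.03 = 0.220 mol/dm³.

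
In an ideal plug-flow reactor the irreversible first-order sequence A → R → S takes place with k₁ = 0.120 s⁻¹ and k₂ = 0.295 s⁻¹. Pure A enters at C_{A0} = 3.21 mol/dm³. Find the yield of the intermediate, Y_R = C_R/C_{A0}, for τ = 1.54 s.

Solving the coupled first-order balances gives C_R(τ) = [k₁/(k₂−k₁)]·C_{A0}·(e^(−k₁τ) − e^(−k₂τ)).
e^(−k₁τ) = e^(−0.120×1.54) = e^(−0.1848) = 0.8313; e^(−k₂τ) = e^(−0.4543) = 0.6349.
C_R = 0.120×3.21/(0.295−0.120) × (0.8313−0.6349) = 2.201×0.1964 = 0.4323 mol/dm³.
Y_R = C_R/C_{A0} = 0.4323/3.21 = 0.135.

0.135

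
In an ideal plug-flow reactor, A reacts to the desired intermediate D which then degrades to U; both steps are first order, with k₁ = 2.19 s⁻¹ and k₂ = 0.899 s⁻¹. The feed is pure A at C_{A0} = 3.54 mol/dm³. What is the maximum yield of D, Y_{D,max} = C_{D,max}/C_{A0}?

0.538

At the optimum, C_{D,max}/C_{A0} = (k₁/k₂)^[k₂/(k₂−k₁)].
= (2.19/0.899)^(0.899/(0.899−2.19)) = (2.436)^(-0.6964) = 0.5379.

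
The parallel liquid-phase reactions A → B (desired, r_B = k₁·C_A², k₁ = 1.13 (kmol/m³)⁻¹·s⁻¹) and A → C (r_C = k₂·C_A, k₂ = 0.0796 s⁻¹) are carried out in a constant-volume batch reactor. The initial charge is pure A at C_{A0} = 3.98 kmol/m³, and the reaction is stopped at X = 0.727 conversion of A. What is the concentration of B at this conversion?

2.81 kmol/m³

C_A = C_{A0}(1−X) = 1.087 kmol/m³.
Along a PFR/batch, dC_C/dC_A = −r_C/(r_B+r_C) = −k₂/(k₂+k₁·C_A).
Integrating from C_{A0} to C_A: C_C = (0.0796/1.13)·ln[(0.0796+1.13·3.98)/(0.0796+1.13·1.09)] = 0.07044·ln(4.577/1.307) = 0.08827 kmol/m³.
Then C_B = (C_{A0}−C_A) − C_C = 2.893 − 0.08827 = 2.805 kmol/m³.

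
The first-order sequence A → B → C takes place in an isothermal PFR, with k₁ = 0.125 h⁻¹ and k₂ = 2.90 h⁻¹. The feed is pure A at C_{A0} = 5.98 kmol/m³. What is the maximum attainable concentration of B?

0.224 kmol/m³

At the optimum, C_{B,max}/C_{A0} = (k₁/k₂)^[k₂/(k₂−k₁)].
= (0.125/2.90)^(2.90/(2.90−0.125)) = (0.04310)^(1.045) = 0.03741.
C_{B,max} = 0.03741×5.98 = 0.224 kmol/m³.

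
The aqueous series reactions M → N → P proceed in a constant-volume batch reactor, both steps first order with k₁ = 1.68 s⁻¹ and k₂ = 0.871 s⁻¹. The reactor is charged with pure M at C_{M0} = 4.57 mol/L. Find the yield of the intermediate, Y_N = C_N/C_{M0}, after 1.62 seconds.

The intermediate concentration in a first-order A→B→C sequence is C_N = k₁C_{M0}(e^(−k₁t) − e^(−k₂t))/(k₂−k₁).
e^(−k₁t) = e^(−1.68×1.62) = e^(−2.722) = 0.06577; e^(−k₂t) = e^(−1.411) = 0.2439.
C_N = 1.68×4.57/(0.871−1.68) × (0.06577−0.2439) = (-9.490)×(-0.1781) = 1.690 mol/L.
Y_N = C_N/C_{M0} = 1.690/4.57 = 0.370.

0.370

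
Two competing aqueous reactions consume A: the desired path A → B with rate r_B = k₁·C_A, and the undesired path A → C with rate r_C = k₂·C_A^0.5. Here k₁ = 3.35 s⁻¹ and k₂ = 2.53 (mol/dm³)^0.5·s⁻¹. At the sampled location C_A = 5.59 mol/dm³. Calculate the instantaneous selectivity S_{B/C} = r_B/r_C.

3.13

S_{B/C} = r_B/r_C = (k₁·C_A)/(k₂·C_A^0.5) = (k₁/k₂)·C_A^0.5.
= (3.35×5.590) / (2.53×5.590^0.5) = 18.73/5.982 = 3.13.
Since the desired path is higher order in A, keeping C_A high (PFR or concentrated feed) favours B.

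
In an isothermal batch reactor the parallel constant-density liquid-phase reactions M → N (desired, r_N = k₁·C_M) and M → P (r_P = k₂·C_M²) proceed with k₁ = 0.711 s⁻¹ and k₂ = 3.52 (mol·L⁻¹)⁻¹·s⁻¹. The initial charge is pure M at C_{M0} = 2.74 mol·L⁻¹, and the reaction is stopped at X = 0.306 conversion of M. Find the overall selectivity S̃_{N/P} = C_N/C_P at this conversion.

C_M = C_{M0}(1−X) = 1.902 mol·L⁻¹.
Along a PFR/batch, dC_N/dC_M = −r_N/(r_N+r_P) = −k₁/(k₁+k₂·C_M).
Integrating from C_{M0} to C_M: C_N = (0.711/3.52)·ln[(0.711+3.52·2.74)/(0.711+3.52·1.90)] = 0.2020·ln(10.36/7.404) = 0.06776 mol·L⁻¹.
C_P = (C_{M0}−C_M)−C_N = 0.7707 mol·L⁻¹; S̃_{N/P} = 0.06776/0.7707 = 0.0879.

0.0879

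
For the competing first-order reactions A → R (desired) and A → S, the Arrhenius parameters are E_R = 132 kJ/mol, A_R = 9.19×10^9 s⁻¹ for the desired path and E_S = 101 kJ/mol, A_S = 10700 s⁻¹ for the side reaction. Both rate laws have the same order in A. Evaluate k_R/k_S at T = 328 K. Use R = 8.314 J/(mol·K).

9.93

k_R/k_S = (A_R/A_S)·exp[−(E_R−E_S)/(RT)] = (A_R/A_S)·exp[(E_S−E_R)/(RT)].
(E_S−E_R)/(RT) = (101−132)×10³/(8.314×328) = -31000/2727 = -11.37.
k_R/k_S = (9.19×10^9/10700)·exp(-11.37) = 8.589×10^5 × 1.156×10^-5 = 9.93.
Since E_R > E_S, raising the temperature improves selectivity toward R.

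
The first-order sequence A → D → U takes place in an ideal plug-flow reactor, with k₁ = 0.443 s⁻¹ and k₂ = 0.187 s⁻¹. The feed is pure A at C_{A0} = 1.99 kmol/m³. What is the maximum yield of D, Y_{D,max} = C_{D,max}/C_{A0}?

Evaluating C_D at τ_opt = ln(k₂/k₁)/(k₂−k₁) gives C_{D,max}/C_{A0} = (k₁/k₂)^[k₂/(k₂−k₁)].
= (0.443/0.187)^(0.187/(0.187−0.443)) = (2.369)^(-0.7305) = 0.5326.

0.533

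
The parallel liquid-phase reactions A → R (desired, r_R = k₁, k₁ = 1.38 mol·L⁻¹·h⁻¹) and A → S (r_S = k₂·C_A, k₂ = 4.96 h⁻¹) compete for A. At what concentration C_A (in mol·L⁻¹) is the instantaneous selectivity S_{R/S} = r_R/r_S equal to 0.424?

S_{R/S} = (k₁/k₂)·C_A⁻¹ ⇒ C_A = (S·k₂/k₁)^(-1).
= (0.424×4.96/1.38)^(-1) = (1.524)^(-1) = 0.656 mol·L⁻¹.

0.656 mol·L⁻¹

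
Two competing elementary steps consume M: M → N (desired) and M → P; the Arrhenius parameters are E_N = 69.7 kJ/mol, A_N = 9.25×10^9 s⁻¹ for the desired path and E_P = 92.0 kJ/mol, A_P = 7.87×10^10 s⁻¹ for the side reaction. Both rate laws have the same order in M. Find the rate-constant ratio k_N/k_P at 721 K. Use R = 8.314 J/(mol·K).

4.85

Since both paths have the same order in M, the concentration cancels and S_{N/P} = k_N/k_P = (A_N/A_P)·exp[(E_P−E_N)/(RT)].
(E_P−E_N)/(RT) = (92.0−69.7)×10³/(8.314×721) = 22300/5994 = 3.720.
k_N/k_P = (9.25×10^9/7.87×10^10)·exp(3.720) = 0.1175 × 41.27 = 4.85.
Since E_N < E_P, lowering the temperature improves selectivity toward N.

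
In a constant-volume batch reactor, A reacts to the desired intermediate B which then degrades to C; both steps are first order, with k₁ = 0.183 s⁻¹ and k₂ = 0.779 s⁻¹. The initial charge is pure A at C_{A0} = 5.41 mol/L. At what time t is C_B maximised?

For first-order series the maximum of C_B occurs at t_opt = ln(k₂/k₁)/(k₂−k₁).
= ln(0.779/0.183)/(0.779−0.183) = ln(4.257)/0.5960 = 1.449/0.5960 = 2.43 s.

2.43 s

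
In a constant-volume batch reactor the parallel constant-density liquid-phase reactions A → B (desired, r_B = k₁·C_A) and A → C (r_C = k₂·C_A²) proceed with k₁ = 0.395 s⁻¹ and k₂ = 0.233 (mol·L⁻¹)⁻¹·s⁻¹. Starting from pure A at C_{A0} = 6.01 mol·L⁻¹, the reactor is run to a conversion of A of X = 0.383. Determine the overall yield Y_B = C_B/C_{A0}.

0.100

C_A = C_{A0}(1−X) = 3.708 mol·L⁻¹.
Along a PFR/batch, dC_B/dC_A = −r_B/(r_B+r_C) = −k₁/(k₁+k₂·C_A).
Integrating from C_{A0} to C_A: C_B = (0.395/0.233)·ln[(0.395+0.233·6.01)/(0.395+0.233·3.71)] = 1.695·ln(1.795/1.259) = 0.6016 mol·L⁻¹.
Y_B = C_B/C_{A0} = 0.6016/6.01 = 0.100.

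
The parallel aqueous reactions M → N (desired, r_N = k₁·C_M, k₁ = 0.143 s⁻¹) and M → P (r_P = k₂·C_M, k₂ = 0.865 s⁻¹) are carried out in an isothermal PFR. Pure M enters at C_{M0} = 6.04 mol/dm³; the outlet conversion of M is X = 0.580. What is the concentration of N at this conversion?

0.497 mol/dm³

C_M = C_{M0}(1−X) = 2.537 mol/dm³.
Both paths are first order in M, so the instantaneous fraction to N is constant: dC_N/d(−C_M) = k₁/(k₁+k₂) = 0.1419.
C_N = 0.1419·(C_{M0}−C_M) = 0.1419×3.503 = 0.497 mol/dm³.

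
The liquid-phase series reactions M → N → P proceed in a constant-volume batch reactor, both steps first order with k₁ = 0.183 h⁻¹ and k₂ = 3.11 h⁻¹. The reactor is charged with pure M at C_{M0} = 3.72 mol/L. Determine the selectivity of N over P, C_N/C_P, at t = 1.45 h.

The intermediate concentration in a first-order A→B→C sequence is C_N = k₁C_{M0}(e^(−k₁t) − e^(−k₂t))/(k₂−k₁).
e^(−k₁t) = e^(−0.183×1.45) = e^(−0.2653) = 0.7669; e^(−k₂t) = e^(−4.510) = 0.01100.
C_N = 0.183×3.72/(3.11−0.183) × (0.7669−0.01100) = 0.2326×0.7559 = 0.1758 mol/L.
C_M = C_{M0}e^(−k₁t) = 2.853 mol/L, so C_P = C_{M0}−C_M−C_N = 0.6912 mol/L; C_N/C_P = 0.254.

0.254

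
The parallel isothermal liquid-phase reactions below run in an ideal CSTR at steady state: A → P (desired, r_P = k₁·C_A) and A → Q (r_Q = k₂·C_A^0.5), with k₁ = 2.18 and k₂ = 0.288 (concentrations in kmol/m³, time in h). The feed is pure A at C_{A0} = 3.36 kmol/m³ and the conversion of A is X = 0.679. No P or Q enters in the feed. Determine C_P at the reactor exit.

2.02 kmol/m³

Exit C_A = C_{A0}(1−X) = 3.36×0.321 = 1.079 kmol/m³.
Rates in a CSTR are evaluated at the outlet concentration: r_P = 2.18×1.079 = 2.351, r_Q = 0.288×1.079^0.5 = 0.2991.
Fraction of consumed A going to P: r_P/(r_P+r_Q) = 0.8871.
C_P = 0.8871·C_{A0}·X = 0.8871×3.36×0.679 = 2.02 kmol/m³.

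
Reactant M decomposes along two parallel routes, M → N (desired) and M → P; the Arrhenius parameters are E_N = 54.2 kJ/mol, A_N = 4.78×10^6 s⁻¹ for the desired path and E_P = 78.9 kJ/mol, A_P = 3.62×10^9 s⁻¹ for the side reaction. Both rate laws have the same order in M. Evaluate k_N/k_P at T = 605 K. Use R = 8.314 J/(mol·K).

With equal orders, S_{N/P} = k_N/k_P = (A_N/A_P)·exp[(E_P−E_N)/(RT)].
(E_P−E_N)/(RT) = (78.9−54.2)×10³/(8.314×605) = 24700/5030 = 4.911.
k_N/k_P = (4.78×10^6/3.62×10^9)·exp(4.911) = 0.001320 × 135.7 = 0.179.

0.179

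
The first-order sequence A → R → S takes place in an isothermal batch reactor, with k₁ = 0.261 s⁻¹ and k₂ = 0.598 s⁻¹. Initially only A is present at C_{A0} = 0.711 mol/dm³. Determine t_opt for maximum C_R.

2.46 s

For first-order series the maximum of C_R occurs at t_opt = ln(k₂/k₁)/(k₂−k₁).
= ln(0.598/0.261)/(0.598−0.261) = ln(2.291)/0.3370 = 0.8291/0.3370 = 2.46 s.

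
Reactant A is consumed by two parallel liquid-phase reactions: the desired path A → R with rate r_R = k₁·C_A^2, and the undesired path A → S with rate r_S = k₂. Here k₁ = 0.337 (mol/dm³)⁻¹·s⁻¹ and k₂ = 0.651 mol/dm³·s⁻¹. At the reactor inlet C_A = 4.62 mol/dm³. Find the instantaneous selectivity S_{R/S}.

11.0

S_{R/S} = r_R/r_S = (k₁·C_A^2)/(k₂) = (k₁/k₂)·C_A^2.
= (0.337×4.620^2) / (0.651) = 7.193/0.6510 = 11.0.
Since the desired path is higher order in A, keeping C_A high (PFR or concentrated feed) favours R.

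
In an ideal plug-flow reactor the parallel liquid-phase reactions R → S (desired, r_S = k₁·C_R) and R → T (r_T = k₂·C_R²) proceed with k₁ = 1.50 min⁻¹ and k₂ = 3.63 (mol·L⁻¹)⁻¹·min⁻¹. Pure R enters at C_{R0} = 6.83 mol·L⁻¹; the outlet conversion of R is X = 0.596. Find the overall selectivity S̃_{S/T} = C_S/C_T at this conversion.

0.0915

C_R = C_{R0}(1−X) = 2.759 mol·L⁻¹.
Along a PFR/batch, dC_S/dC_R = −r_S/(r_S+r_T) = −k₁/(k₁+k₂·C_R).
Integrating from C_{R0} to C_R: C_S = (1.50/3.63)·ln[(1.50+3.63·6.83)/(1.50+3.63·2.76)] = 0.4132·ln(26.29/11.52) = 0.3411 mol·L⁻¹.
C_T = (C_{R0}−C_R)−C_S = 3.730 mol·L⁻¹; S̃_{S/T} = 0.3411/3.730 = 0.0915.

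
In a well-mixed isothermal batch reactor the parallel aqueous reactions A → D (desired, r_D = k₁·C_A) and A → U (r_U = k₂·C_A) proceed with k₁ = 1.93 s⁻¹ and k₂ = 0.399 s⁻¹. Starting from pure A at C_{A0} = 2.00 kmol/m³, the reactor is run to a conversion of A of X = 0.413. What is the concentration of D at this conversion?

C_A = C_{A0}(1−X) = 1.174 kmol/m³.
Both paths are first order in A, so the instantaneous fraction to D is constant: dC_D/d(−C_A) = k₁/(k₁+k₂) = 0.8287.
C_D = 0.8287·(C_{A0}−C_A) = 0.8287×0.8260 = 0.684 kmol/m³.

0.684 kmol/m³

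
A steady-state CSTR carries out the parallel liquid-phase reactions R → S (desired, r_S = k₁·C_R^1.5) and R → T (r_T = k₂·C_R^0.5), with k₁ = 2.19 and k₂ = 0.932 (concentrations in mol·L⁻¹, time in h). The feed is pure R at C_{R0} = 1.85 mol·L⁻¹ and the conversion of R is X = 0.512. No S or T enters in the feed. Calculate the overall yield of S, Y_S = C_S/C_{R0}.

Exit C_R = C_{R0}(1−X) = 1.85×0.488 = 0.9028 mol·L⁻¹.
A CSTR operates uniformly at the exit composition, giving r_S = 1.879 and r_T = 0.8855 (each k·C_R^n at C_R = 0.9028).
Fraction of consumed R going to S: r_S/(r_S+r_T) = 0.6796.
C_S = 0.6796·C_{R0}·X = 0.6796×1.85×0.512 = 0.644 mol·L⁻¹; Y_S = C_S/C_{R0} = 0.348.

0.348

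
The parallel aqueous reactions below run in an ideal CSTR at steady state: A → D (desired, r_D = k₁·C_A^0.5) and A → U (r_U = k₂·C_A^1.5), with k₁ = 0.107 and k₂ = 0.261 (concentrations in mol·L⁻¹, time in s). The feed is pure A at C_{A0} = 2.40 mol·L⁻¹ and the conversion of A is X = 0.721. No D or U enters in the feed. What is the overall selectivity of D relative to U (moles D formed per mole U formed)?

0.612

Exit C_A = C_{A0}(1−X) = 2.40×0.279 = 0.6696 mol·L⁻¹.
In a CSTR the entire volume is at exit conditions, so r_D = 0.107×0.6696^0.5 = 0.08756 and r_U = 0.261×0.6696^1.5 = 0.1430.
Overall selectivity = C_D/C_U = r_Dτ/(r_Uτ) = r_D/r_U = 0.612.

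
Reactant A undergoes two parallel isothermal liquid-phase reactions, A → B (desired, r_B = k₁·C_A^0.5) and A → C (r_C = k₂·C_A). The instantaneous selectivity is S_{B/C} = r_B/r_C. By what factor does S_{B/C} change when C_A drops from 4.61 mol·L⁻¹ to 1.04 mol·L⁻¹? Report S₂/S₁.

2.11

S_{B/C} = (k₁/k₂)·C_A^-0.5, so S₂/S₁ = (C_{A,2}/C_{A,1})^-0.5.
= (1.04/4.61)^(-0.5) = (0.2256)^(-0.5) = 2.11.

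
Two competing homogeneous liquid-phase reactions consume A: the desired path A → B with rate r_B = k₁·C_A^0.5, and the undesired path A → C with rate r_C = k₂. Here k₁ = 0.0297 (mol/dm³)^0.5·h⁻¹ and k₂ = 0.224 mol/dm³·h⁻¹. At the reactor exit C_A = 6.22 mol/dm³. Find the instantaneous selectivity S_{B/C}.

0.331

S_{B/C} = r_B/r_C = (k₁·C_A^0.5)/(k₂) = (k₁/k₂)·C_A^0.5.
= (0.0297×6.220^0.5) / (0.224) = 0.07407/0.2240 = 0.331.
Since the desired path is higher order in A, keeping C_A high (PFR or concentrated feed) favours B.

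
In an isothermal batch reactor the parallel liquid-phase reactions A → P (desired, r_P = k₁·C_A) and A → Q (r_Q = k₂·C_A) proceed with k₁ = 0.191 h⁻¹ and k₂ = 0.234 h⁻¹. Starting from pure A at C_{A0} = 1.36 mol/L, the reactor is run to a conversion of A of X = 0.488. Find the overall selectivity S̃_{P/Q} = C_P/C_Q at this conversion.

0.816

C_A = C_{A0}(1−X) = 0.6963 mol/L.
Both paths are first order in A, so the instantaneous fraction to P is constant: dC_P/d(−C_A) = k₁/(k₁+k₂) = 0.4494.
C_P = 0.4494·(C_{A0}−C_A) = 0.4494×0.6637 = 0.298 mol/L.
C_Q = (C_{A0}−C_A)−C_P = 0.3654 mol/L; S̃_{P/Q} = 0.2983/0.3654 = 0.816.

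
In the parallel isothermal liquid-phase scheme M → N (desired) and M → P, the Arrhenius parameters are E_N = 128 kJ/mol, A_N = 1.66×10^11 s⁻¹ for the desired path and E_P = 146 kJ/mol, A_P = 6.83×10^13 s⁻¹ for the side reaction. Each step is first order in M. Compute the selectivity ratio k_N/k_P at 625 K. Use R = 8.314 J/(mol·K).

With equal orders, S_{N/P} = k_N/k_P = (A_N/A_P)·exp[(E_P−E_N)/(RT)].
(E_P−E_N)/(RT) = (146−128)×10³/(8.314×625) = 18000/5196 = 3.464.
k_N/k_P = (1.66×10^11/6.83×10^13)·exp(3.464) = 0.002430 × 31.95 = 0.0776.
Since E_N < E_P, lowering the temperature improves selectivity toward N.

0.0776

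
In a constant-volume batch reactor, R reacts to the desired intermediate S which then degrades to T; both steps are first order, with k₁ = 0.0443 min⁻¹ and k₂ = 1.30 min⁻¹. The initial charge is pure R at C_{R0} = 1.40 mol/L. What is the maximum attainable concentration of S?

At the optimum, C_{S,max}/C_{R0} = (k₁/k₂)^[k₂/(k₂−k₁)].
= (0.0443/1.30)^(1.30/(1.30−0.0443)) = (0.03408)^(1.035) = 0.03025.
C_{S,max} = 0.03025×1.40 = 0.0423 mol/L.

0.0423 mol/L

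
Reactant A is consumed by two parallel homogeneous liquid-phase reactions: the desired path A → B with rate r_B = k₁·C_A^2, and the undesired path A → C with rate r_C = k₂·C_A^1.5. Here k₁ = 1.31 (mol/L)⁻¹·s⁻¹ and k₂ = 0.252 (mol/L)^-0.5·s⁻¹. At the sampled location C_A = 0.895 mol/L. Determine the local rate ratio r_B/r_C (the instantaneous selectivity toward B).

4.92

S_{B/C} = r_B/r_C = (k₁·C_A^2)/(k₂·C_A^1.5) = (k₁/k₂)·C_A^0.5.
= (1.31×0.8950^2) / (0.252×0.8950^1.5) = 1.049/0.2134 = 4.92.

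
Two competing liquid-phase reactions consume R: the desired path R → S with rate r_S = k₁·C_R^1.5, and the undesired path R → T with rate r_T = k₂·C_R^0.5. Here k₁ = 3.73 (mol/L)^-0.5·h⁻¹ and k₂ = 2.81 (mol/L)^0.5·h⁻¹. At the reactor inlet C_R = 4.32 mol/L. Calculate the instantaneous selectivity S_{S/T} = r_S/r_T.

5.73

S_{S/T} = r_S/r_T = (k₁·C_R^1.5)/(k₂·C_R^0.5) = (k₁/k₂)·C_R.
= (3.73×4.320^1.5) / (2.81×4.320^0.5) = 33.49/5.840 = 5.73.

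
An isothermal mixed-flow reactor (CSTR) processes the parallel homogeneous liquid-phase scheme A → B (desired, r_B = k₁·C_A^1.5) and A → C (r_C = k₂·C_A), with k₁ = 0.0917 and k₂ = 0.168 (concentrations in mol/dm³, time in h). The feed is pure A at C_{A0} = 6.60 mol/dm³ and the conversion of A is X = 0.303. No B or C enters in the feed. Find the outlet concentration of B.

1.08 mol/dm³

Exit C_A = C_{A0}(1−X) = 6.60×0.697 = 4.600 mol/dm³.
A CSTR operates uniformly at the exit composition, giving r_B = 0.9048 and r_C = 0.7728 (each k·C_A^n at C_A = 4.600).
Fraction of consumed A going to B: r_B/(r_B+r_C) = 0.5393.
C_B = 0.5393·C_{A0}·X = 0.5393×6.60×0.303 = 1.08 mol/dm³.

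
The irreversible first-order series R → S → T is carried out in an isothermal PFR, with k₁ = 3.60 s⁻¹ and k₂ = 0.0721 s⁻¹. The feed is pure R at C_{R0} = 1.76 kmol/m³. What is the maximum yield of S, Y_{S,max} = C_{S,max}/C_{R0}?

For a first-order series the maximum intermediate yield is C_{S,max}/C_{R0} = (k₁/k₂)^[k₂/(k₂−k₁)].
= (3.60/0.0721)^(0.0721/(0.0721−3.60)) = (49.93)^(-0.02044) = 0.9232.

0.923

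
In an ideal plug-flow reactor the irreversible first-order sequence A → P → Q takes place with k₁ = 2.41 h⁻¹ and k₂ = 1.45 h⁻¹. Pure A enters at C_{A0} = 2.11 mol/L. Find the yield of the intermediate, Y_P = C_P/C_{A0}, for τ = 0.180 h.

Solving the coupled first-order balances gives C_P(τ) = [k₁/(k₂−k₁)]·C_{A0}·(e^(−k₁τ) − e^(−k₂τ)).
e^(−k₁τ) = e^(−2.41×0.180) = e^(−0.4338) = 0.6480; e^(−k₂τ) = e^(−0.2610) = 0.7703.
C_P = 2.41×2.11/(1.45−2.41) × (0.6480−0.7703) = (-5.297)×(-0.1222) = 0.6475 mol/L.
Y_P = C_P/C_{A0} = 0.6475/2.11 = 0.307.

0.307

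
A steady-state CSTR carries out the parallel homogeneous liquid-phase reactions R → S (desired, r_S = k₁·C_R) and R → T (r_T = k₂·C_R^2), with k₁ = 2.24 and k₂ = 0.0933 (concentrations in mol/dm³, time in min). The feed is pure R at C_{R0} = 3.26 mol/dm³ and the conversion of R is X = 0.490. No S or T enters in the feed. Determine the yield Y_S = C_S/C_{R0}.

Exit C_R = C_{R0}(1−X) = 3.26×0.510 = 1.663 mol/dm³.
In a CSTR the entire volume is at exit conditions, so r_S = 2.24×1.663 = 3.724 and r_T = 0.0933×1.663^2 = 0.2579.
Fraction of consumed R going to S: r_S/(r_S+r_T) = 0.9352.
C_S = 0.9352·C_{R0}·X = 0.9352×3.26×0.490 = 1.49 mol/dm³; Y_S = C_S/C_{R0} = 0.458.

0.458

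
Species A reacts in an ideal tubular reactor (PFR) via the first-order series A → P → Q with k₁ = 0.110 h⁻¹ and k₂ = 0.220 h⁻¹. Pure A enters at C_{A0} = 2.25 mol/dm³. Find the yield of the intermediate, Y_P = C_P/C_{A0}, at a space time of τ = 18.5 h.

0.114

For first-order series with pure A initially, C_P(τ) = k₁C_{A0}/(k₂−k₁)·(e^(−k₁τ) − e^(−k₂τ)).
e^(−k₁τ) = e^(−0.110×18.5) = e^(−2.035) = 0.1307; e^(−k₂τ) = e^(−4.070) = 0.01708.
C_P = 0.110×2.25/(0.220−0.110) × (0.1307−0.01708) = 2.250×0.1136 = 0.2556 mol/dm³.
Y_P = C_P/C_{A0} = 0.2556/2.25 = 0.114.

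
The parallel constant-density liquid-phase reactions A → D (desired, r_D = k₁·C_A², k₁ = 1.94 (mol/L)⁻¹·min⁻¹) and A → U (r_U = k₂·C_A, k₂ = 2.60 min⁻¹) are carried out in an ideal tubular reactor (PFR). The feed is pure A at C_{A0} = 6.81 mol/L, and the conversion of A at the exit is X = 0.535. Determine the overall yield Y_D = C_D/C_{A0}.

0.418

C_A = C_{A0}(1−X) = 3.167 mol/L.
Along a PFR/batch, dC_U/dC_A = −r_U/(r_D+r_U) = −k₂/(k₂+k₁·C_A).
Integrating from C_{A0} to C_A: C_U = (2.60/1.94)·ln[(2.60+1.94·6.81)/(2.60+1.94·3.17)] = 1.340·ln(15.81/8.743) = 0.7940 mol/L.
Then C_D = (C_{A0}−C_A) − C_U = 3.643 − 0.7940 = 2.849 mol/L.
Y_D = C_D/C_{A0} = 2.849/6.81 = 0.418.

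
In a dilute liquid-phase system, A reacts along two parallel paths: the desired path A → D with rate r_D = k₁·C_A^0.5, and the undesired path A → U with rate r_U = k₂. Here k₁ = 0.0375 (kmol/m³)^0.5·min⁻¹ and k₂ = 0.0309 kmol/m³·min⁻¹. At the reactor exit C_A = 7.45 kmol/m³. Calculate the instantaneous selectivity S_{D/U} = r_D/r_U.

3.31

S_{D/U} = r_D/r_U = (k₁·C_A^0.5)/(k₂) = (k₁/k₂)·C_A^0.5.
= (0.0375×7.450^0.5) / (0.0309) = 0.1024/0.03090 = 3.31.
Since the desired path is higher order in A, keeping C_A high (PFR or concentrated feed) favours D.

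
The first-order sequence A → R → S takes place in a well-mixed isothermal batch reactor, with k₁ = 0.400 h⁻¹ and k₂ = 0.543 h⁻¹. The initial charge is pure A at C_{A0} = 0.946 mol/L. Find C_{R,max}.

Evaluating C_R at t_opt = ln(k₂/k₁)/(k₂−k₁) gives C_{R,max}/C_{A0} = (k₁/k₂)^[k₂/(k₂−k₁)].
= (0.400/0.543)^(0.543/(0.543−0.400)) = (0.7366)^(3.797) = 0.3133.
C_{R,max} = 0.3133×0.946 = 0.296 mol/L.

0.296 mol/L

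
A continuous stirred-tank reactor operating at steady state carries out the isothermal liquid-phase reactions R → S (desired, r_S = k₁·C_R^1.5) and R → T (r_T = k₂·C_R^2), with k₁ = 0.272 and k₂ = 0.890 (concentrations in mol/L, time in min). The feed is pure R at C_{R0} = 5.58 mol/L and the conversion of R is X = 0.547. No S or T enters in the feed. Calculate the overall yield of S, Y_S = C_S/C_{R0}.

0.0882

Exit C_R = C_{R0}(1−X) = 5.58×0.453 = 2.528 mol/L.
Rates in a CSTR are evaluated at the outlet concentration: r_S = 0.272×2.528^1.5 = 1.093, r_T = 0.890×2.528^2 = 5.687.
Fraction of consumed R going to S: r_S/(r_S+r_T) = 0.1612.
C_S = 0.1612·C_{R0}·X = 0.1612×5.58×0.547 = 0.492 mol/L; Y_S = C_S/C_{R0} = 0.0882.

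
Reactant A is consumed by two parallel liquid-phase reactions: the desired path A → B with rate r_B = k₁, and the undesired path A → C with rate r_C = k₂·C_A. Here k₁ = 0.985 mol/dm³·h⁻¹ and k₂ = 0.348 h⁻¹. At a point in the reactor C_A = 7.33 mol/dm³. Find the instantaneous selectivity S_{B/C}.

S_{B/C} = r_B/r_C = (k₁)/(k₂·C_A) = (k₁/k₂)·C_A⁻¹.
= (0.985) / (0.348×7.330) = 0.9850/2.551 = 0.386.
The undesired path is higher order in A, so low C_A (CSTR or dilute feed) favours B.

0.386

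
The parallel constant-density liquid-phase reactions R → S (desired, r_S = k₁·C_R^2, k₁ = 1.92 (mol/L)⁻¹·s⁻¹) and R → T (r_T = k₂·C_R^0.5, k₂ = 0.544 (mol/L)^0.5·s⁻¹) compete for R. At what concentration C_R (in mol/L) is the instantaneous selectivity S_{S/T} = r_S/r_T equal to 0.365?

0.220 mol/L

S_{S/T} = (k₁/k₂)·C_R^1.5 ⇒ C_R = (S·k₂/k₁)^(1/1.5).
= (0.365×0.544/1.92)^(0.6667) = (0.1034)^(0.6667) = 0.220 mol/L.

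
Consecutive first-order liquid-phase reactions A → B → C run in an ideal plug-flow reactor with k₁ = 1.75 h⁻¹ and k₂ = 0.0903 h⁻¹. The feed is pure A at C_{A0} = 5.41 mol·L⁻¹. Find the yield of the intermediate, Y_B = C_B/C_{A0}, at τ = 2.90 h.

Solving the coupled first-order balances gives C_B(τ) = [k₁/(k₂−k₁)]·C_{A0}·(e^(−k₁τ) − e^(−k₂τ)).
e^(−k₁τ) = e^(−1.75×2.90) = e^(−5.075) = 0.006251; e^(−k₂τ) = e^(−0.2619) = 0.7696.
C_B = 1.75×5.41/(0.0903−1.75) × (0.006251−0.7696) = (-5.704)×(-0.7634) = 4.354 mol·L⁻¹.
Y_B = C_B/C_{A0} = 4.354/5.41 = 0.805.

0.805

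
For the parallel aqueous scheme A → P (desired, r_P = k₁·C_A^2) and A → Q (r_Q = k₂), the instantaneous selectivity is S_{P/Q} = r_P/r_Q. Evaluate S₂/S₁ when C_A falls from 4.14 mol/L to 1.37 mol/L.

S_{P/Q} = (k₁/k₂)·C_A^2, so S₂/S₁ = (C_{A,2}/C_{A,1})^2.
= (1.37/4.14)^2 = (0.3309)^2 = 0.110.

0.110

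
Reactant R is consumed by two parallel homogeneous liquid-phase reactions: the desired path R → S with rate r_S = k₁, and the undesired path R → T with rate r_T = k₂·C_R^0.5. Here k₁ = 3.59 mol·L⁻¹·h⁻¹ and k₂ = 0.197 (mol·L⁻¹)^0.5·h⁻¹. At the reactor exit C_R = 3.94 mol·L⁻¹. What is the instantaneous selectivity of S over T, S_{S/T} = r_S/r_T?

S_{S/T} = r_S/r_T = (k₁)/(k₂·C_R^0.5) = (k₁/k₂)·C_R^-0.5.
= (3.59) / (0.197×3.940^0.5) = 3.590/0.3910 = 9.18.
The undesired path is higher order in R, so low C_R (CSTR or dilute feed) favours S.

9.18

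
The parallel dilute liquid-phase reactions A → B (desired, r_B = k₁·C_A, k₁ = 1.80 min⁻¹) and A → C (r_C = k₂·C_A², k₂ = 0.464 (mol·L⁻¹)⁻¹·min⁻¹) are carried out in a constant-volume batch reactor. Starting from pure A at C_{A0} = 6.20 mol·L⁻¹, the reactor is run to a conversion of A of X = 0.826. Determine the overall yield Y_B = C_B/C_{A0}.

C_A = C_{A0}(1−X) = 1.079 mol·L⁻¹.
Along a PFR/batch, dC_B/dC_A = −r_B/(r_B+r_C) = −k₁/(k₁+k₂·C_A).
Integrating from C_{A0} to C_A: C_B = (1.80/0.464)·ln[(1.80+0.464·6.20)/(1.80+0.464·1.08)] = 3.879·ln(4.677/2.301) = 2.752 mol·L⁻¹.
Y_B = C_B/C_{A0} = 2.752/6.20 = 0.444.

0.444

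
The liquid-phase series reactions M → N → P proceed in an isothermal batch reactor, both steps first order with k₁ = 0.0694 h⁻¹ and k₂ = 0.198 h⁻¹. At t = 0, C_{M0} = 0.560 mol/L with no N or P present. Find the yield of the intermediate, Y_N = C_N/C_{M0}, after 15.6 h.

For first-order series with pure M initially, C_N(t) = k₁C_{M0}/(k₂−k₁)·(e^(−k₁t) − e^(−k₂t)).
e^(−k₁t) = e^(−0.0694×15.6) = e^(−1.083) = 0.3387; e^(−k₂t) = e^(−3.089) = 0.04556.
C_N = 0.0694×0.560/(0.198−0.0694) × (0.3387−0.04556) = 0.3022×0.2931 = 0.08859 mol/L.
Y_N = C_N/C_{M0} = 0.08859/0.560 = 0.158.

0.158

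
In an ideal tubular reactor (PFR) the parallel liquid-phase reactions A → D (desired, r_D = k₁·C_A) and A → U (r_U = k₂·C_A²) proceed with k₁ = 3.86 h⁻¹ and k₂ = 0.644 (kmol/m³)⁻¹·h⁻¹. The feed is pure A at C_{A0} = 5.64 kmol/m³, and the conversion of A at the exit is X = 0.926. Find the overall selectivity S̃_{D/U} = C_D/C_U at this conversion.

2.16

C_A = C_{A0}(1−X) = 0.4174 kmol/m³.
Along a PFR/batch, dC_D/dC_A = −r_D/(r_D+r_U) = −k₁/(k₁+k₂·C_A).
Integrating from C_{A0} to C_A: C_D = (3.86/0.644)·ln[(3.86+0.644·5.64)/(3.86+0.644·0.417)] = 5.994·ln(7.492/4.129) = 3.572 kmol/m³.
C_U = (C_{A0}−C_A)−C_D = 1.651 kmol/m³; S̃_{D/U} = 3.572/1.651 = 2.16.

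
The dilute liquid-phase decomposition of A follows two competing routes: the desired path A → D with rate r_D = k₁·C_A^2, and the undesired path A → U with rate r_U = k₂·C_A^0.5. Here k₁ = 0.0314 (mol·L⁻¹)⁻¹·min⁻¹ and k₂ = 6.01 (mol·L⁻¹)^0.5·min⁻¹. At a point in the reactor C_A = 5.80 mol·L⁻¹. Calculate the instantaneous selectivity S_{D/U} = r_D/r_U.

S_{D/U} = r_D/r_U = (k₁·C_A^2)/(k₂·C_A^0.5) = (k₁/k₂)·C_A^1.5.
= (0.0314×5.800^2) / (6.01×5.800^0.5) = 1.056/14.47 = 0.0730.

0.0730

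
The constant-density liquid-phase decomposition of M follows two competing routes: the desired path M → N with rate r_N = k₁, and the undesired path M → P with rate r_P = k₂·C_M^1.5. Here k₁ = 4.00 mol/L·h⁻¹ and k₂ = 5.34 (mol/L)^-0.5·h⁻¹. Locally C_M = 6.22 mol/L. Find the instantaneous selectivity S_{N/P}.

0.0483

S_{N/P} = r_N/r_P = (k₁)/(k₂·C_M^1.5) = (k₁/k₂)·C_M^-1.5.
= (4.00) / (5.34×6.220^1.5) = 4.000/82.84 = 0.0483.
The undesired path is higher order in M, so low C_M (CSTR or dilute feed) favours N.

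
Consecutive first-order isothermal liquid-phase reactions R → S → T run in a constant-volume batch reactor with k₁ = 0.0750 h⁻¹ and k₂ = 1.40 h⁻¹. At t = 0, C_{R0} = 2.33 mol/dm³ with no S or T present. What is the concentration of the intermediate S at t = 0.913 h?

The intermediate concentration in a first-order A→B→C sequence is C_S = k₁C_{R0}(e^(−k₁t) − e^(−k₂t))/(k₂−k₁).
e^(−k₁t) = e^(−0.0750×0.913) = e^(−0.06847) = 0.9338; e^(−k₂t) = e^(−1.278) = 0.2785.
C_S = 0.0750×2.33/(1.40−0.0750) × (0.9338−0.2785) = 0.1319×0.6553 = 0.08642 mol/dm³.

0.0864 mol/dm³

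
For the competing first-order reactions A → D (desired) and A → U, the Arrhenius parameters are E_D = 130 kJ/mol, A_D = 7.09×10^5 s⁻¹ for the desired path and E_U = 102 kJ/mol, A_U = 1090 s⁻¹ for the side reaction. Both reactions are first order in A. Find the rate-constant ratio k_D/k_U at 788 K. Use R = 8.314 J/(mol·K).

Since both paths have the same order in A, the concentration cancels and S_{D/U} = k_D/k_U = (A_D/A_U)·exp[(E_U−E_D)/(RT)].
(E_U−E_D)/(RT) = (102−130)×10³/(8.314×788) = -28000/6551 = -4.274.
k_D/k_U = (7.09×10^5/1090)·exp(-4.274) = 650.5 × 0.01393 = 9.06.
Since E_D > E_U, raising the temperature improves selectivity toward D.

9.06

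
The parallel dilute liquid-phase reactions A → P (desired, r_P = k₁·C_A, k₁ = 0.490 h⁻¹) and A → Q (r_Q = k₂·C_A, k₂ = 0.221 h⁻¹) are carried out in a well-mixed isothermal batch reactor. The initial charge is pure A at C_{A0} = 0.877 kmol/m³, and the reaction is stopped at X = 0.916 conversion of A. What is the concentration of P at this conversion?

0.554 kmol/m³

C_A = C_{A0}(1−X) = 0.07367 kmol/m³.
Both paths are first order in A, so the instantaneous fraction to P is constant: dC_P/d(−C_A) = k₁/(k₁+k₂) = 0.6892.
C_P = 0.6892·(C_{A0}−C_A) = 0.6892×0.8033 = 0.554 kmol/m³.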